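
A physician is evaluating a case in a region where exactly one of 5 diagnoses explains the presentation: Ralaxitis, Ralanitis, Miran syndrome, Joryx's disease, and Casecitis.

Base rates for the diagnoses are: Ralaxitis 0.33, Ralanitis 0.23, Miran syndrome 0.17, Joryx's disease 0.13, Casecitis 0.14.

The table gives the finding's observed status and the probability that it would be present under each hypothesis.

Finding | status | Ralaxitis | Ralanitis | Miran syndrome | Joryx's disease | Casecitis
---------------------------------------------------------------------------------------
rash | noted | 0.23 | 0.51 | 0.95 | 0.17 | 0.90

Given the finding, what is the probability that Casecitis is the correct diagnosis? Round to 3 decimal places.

For each hypothesis, the unnormalized posterior weight is prior × likelihood:
  Ralaxitis: 0.33 × 0.23 = 0.0759
  Ralanitis: 0.23 × 0.51 = 0.1173
  Miran syndrome: 0.17 × 0.95 = 0.1615
  Joryx's disease: 0.13 × 0.17 = 0.0221
  Casecitis: 0.14 × 0.90 = 0.126
The unnormalized weights sum to 0.5028.
P(Casecitis | evidence) = 0.126 / 0.5028 ≈ 0.251.

0.251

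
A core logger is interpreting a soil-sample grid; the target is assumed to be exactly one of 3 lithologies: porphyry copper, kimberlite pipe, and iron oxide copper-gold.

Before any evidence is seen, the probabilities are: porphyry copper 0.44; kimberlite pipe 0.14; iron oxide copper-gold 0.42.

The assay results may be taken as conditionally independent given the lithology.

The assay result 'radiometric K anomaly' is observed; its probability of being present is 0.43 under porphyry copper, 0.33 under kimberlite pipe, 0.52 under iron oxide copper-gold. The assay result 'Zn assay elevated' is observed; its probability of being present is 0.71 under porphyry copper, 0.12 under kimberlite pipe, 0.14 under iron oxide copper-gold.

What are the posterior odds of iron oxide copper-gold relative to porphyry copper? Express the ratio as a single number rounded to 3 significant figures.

The normalizing constant cancels in an odds ratio, so compute prior × likelihood for the two hypotheses only:
  iron oxide copper-gold: 0.42 × 0.52 × 0.14 = 0.030576
  porphyry copper: 0.44 × 0.43 × 0.71 = 0.13433
Odds(iron oxide copper-gold : porphyry copper) = 0.030576 / 0.13433 ≈ 0.228.

0.228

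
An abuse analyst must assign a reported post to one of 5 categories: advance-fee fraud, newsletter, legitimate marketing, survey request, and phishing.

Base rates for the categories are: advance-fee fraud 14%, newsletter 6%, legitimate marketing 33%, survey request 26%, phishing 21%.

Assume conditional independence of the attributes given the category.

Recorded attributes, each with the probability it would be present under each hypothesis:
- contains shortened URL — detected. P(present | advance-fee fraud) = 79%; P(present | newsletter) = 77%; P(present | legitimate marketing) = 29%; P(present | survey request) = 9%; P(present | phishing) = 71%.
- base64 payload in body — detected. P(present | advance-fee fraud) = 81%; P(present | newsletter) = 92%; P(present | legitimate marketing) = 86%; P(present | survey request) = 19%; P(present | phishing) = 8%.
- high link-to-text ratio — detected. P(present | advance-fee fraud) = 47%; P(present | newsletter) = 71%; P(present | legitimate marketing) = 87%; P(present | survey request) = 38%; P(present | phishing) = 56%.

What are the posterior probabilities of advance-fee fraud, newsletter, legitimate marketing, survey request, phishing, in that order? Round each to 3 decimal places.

By Bayes' rule with conditional independence, the unnormalized weight for each hypothesis is prior × ∏ likelihoods:
  advance-fee fraud: 0.14 × 0.79 × 0.81 × 0.47 = 0.042105
  newsletter: 0.06 × 0.77 × 0.92 × 0.71 = 0.030178
  legitimate marketing: 0.33 × 0.29 × 0.86 × 0.87 = 0.071603
  survey request: 0.26 × 0.09 × 0.19 × 0.38 = 0.0016895
  phishing: 0.21 × 0.71 × 0.08 × 0.56 = 0.0066797
Marginal likelihood of the evidence = 0.15226.
P(advance-fee fraud | evidence) = 0.042105 / 0.15226 ≈ 0.277
P(newsletter | evidence) = 0.030178 / 0.15226 ≈ 0.198
P(legitimate marketing | evidence) = 0.071603 / 0.15226 ≈ 0.470
P(survey request | evidence) = 0.0016895 / 0.15226 ≈ 0.011
P(phishing | evidence) = 0.0066797 / 0.15226 ≈ 0.044

0.277, 0.198, 0.470, 0.011, 0.044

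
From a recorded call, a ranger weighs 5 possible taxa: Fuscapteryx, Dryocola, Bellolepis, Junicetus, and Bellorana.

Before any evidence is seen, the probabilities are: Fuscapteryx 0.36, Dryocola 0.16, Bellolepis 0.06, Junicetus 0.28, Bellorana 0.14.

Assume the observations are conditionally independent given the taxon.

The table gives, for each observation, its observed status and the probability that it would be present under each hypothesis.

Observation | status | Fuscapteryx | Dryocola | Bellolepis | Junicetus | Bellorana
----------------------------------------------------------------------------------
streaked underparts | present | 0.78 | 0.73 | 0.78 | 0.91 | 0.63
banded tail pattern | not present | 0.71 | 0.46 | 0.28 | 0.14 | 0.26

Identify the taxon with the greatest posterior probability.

By Bayes' rule with conditional independence, the unnormalized weight for each hypothesis is prior × ∏ likelihoods (using 1 − P(present | H) for each absent observation):
  Fuscapteryx: 0.36 × 0.78 × (1 − 0.71) = 0.081432
  Dryocola: 0.16 × 0.73 × (1 − 0.46) = 0.063072
  Bellolepis: 0.06 × 0.78 × (1 − 0.28) = 0.033696
  Junicetus: 0.28 × 0.91 × (1 − 0.14) = 0.21913
  Bellorana: 0.14 × 0.63 × (1 − 0.26) = 0.065268
Normalizing constant Z = 0.081432 + 0.063072 + 0.033696 + 0.21913 + 0.065268 = 0.4626.
P(Fuscapteryx | evidence) ≈ 0.081432 / 0.4626 ≈ 0.176
P(Dryocola | evidence) ≈ 0.063072 / 0.4626 ≈ 0.136
P(Bellolepis | evidence) ≈ 0.033696 / 0.4626 ≈ 0.073
P(Junicetus | evidence) ≈ 0.21913 / 0.4626 ≈ 0.474
P(Bellorana | evidence) ≈ 0.065268 / 0.4626 ≈ 0.141
The largest is 0.474, so Junicetus is most probable.

Junicetus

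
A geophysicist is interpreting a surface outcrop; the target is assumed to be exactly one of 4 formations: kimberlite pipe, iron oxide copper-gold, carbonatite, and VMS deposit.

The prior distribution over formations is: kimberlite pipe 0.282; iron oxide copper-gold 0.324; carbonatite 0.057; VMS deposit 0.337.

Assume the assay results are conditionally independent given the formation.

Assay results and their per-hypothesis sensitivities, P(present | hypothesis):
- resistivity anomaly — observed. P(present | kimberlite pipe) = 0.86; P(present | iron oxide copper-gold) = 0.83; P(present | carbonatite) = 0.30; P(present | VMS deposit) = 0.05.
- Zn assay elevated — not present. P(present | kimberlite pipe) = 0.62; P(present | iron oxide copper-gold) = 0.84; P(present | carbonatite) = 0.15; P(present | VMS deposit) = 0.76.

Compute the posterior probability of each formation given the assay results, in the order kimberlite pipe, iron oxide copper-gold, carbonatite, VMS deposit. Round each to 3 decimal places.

For each hypothesis, the unnormalized posterior weight is prior × product of the assay result likelihoods (using 1 − P(present | H) for each absent assay result):
  kimberlite pipe: 0.282 × 0.86 × (1 − 0.62) = 0.092158
  iron oxide copper-gold: 0.324 × 0.83 × (1 − 0.84) = 0.043027
  carbonatite: 0.057 × 0.30 × (1 − 0.15) = 0.014535
  VMS deposit: 0.337 × 0.05 × (1 − 0.76) = 0.004044
Marginal likelihood of the evidence = 0.15376.
P(kimberlite pipe | evidence) = 0.092158 / 0.15376 ≈ 0.599
P(iron oxide copper-gold | evidence) = 0.043027 / 0.15376 ≈ 0.280
P(carbonatite | evidence) = 0.014535 / 0.15376 ≈ 0.095
P(VMS deposit | evidence) = 0.004044 / 0.15376 ≈ 0.026

0.599, 0.280, 0.095, 0.026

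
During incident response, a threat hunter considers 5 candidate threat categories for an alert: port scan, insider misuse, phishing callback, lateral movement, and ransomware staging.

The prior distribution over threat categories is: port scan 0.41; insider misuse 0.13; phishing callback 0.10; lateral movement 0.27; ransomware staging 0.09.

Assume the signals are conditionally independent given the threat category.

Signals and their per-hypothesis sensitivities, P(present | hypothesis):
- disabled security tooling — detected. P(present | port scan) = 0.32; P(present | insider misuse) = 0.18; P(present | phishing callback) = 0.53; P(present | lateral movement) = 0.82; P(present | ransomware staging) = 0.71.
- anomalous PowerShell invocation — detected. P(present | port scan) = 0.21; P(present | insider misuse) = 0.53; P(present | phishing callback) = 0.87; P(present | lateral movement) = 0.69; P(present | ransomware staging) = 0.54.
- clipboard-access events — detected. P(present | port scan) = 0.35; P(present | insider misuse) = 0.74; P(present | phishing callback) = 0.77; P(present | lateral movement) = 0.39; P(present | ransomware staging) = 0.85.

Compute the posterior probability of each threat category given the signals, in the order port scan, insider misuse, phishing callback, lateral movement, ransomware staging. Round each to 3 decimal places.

For each hypothesis, the unnormalized posterior weight is prior × product of the signal likelihoods:
  port scan: 0.41 × 0.32 × 0.21 × 0.35 = 0.0096432
  insider misuse: 0.13 × 0.18 × 0.53 × 0.74 = 0.0091775
  phishing callback: 0.10 × 0.53 × 0.87 × 0.77 = 0.035505
  lateral movement: 0.27 × 0.82 × 0.69 × 0.39 = 0.059579
  ransomware staging: 0.09 × 0.71 × 0.54 × 0.85 = 0.02933
Normalizing constant Z = 0.0096432 + 0.0091775 + 0.035505 + 0.059579 + 0.02933 = 0.14323.
P(port scan | evidence) = 0.0096432 / 0.14323 ≈ 0.067
P(insider misuse | evidence) = 0.0091775 / 0.14323 ≈ 0.064
P(phishing callback | evidence) = 0.035505 / 0.14323 ≈ 0.248
P(lateral movement | evidence) = 0.059579 / 0.14323 ≈ 0.416
P(ransomware staging | evidence) = 0.02933 / 0.14323 ≈ 0.205

0.067, 0.064, 0.248, 0.416, 0.205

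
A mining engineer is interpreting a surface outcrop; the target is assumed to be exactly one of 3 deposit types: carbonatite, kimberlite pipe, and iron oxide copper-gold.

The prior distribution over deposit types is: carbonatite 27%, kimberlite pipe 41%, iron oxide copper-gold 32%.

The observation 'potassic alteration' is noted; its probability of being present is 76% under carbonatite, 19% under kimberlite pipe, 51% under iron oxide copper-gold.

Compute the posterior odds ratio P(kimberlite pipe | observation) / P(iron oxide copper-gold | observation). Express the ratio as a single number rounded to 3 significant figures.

0.477

Unnormalized posterior weight (prior times the observation likelihood) for each of the two hypotheses:
  kimberlite pipe: 0.41 × 0.19 = 0.0779
  iron oxide copper-gold: 0.32 × 0.51 = 0.1632
Posterior odds = 0.0779 / 0.1632 ≈ 0.477.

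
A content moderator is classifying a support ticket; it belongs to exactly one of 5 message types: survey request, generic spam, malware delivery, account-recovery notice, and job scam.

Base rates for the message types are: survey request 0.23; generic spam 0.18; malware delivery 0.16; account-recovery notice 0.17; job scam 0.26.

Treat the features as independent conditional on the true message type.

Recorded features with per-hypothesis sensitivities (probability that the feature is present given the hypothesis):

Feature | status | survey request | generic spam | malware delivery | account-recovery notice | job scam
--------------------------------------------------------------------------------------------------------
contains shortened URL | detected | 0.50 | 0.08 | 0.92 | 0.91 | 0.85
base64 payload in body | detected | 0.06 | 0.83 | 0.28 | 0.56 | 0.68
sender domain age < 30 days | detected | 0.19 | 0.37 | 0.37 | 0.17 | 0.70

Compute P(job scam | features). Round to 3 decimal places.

For each hypothesis, the unnormalized posterior weight is prior × product of the feature likelihoods:
  survey request: 0.23 × 0.50 × 0.06 × 0.19 = 0.001311
  generic spam: 0.18 × 0.08 × 0.83 × 0.37 = 0.0044222
  malware delivery: 0.16 × 0.92 × 0.28 × 0.37 = 0.01525
  account-recovery notice: 0.17 × 0.91 × 0.56 × 0.17 = 0.014727
  job scam: 0.26 × 0.85 × 0.68 × 0.70 = 0.1052
Normalizing constant Z = 0.001311 + 0.0044222 + 0.01525 + 0.014727 + 0.1052 = 0.14091.
P(job scam | evidence) = 0.1052 / 0.14091 ≈ 0.747.

0.747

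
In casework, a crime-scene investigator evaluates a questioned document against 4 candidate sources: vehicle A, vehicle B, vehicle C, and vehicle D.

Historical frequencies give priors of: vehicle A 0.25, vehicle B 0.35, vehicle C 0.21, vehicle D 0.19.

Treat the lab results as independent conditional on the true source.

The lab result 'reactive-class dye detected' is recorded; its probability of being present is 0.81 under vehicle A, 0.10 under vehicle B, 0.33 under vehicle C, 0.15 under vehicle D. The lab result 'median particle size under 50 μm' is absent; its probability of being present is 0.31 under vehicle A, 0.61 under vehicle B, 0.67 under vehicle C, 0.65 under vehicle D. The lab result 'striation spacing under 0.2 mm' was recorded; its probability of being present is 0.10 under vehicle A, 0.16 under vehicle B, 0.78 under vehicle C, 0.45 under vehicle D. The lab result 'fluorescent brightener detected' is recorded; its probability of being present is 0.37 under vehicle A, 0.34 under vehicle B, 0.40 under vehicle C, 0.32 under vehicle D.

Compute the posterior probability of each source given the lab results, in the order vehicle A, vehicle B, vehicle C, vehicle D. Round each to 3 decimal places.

0.357, 0.051, 0.493, 0.099

For each hypothesis, the unnormalized posterior weight is prior × product of the lab result likelihoods (using 1 − P(present | H) for each absent lab result):
  vehicle A: 0.25 × 0.81 × (1 − 0.31) × 0.10 × 0.37 = 0.0051698
  vehicle B: 0.35 × 0.10 × (1 − 0.61) × 0.16 × 0.34 = 0.00074256
  vehicle C: 0.21 × 0.33 × (1 − 0.67) × 0.78 × 0.40 = 0.0071351
  vehicle D: 0.19 × 0.15 × (1 − 0.65) × 0.45 × 0.32 = 0.0014364
Normalizing constant Z = 0.0051698 + 0.00074256 + 0.0071351 + 0.0014364 = 0.014484.
P(vehicle A | evidence) = 0.0051698 / 0.014484 ≈ 0.357
P(vehicle B | evidence) = 0.00074256 / 0.014484 ≈ 0.051
P(vehicle C | evidence) = 0.0071351 / 0.014484 ≈ 0.493
P(vehicle D | evidence) = 0.0014364 / 0.014484 ≈ 0.099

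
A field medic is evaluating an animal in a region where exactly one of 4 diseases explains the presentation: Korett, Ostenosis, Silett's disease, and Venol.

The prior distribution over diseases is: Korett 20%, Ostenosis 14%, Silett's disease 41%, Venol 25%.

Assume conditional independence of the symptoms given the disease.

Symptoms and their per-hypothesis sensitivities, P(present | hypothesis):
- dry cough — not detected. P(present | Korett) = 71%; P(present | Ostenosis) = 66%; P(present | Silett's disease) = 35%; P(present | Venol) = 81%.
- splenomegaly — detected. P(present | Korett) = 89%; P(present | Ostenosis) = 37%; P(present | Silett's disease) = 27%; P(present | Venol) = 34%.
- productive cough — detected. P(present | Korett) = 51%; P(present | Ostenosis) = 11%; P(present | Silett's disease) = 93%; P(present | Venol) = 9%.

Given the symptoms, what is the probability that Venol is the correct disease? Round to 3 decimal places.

For each hypothesis, the unnormalized posterior weight is prior × product of the symptom likelihoods (using 1 − P(present | H) for each absent symptom):
  Korett: 0.20 × (1 − 0.71) × 0.89 × 0.51 = 0.026326
  Ostenosis: 0.14 × (1 − 0.66) × 0.37 × 0.11 = 0.0019373
  Silett's disease: 0.41 × (1 − 0.35) × 0.27 × 0.93 = 0.066918
  Venol: 0.25 × (1 − 0.81) × 0.34 × 0.09 = 0.0014535
Normalizing constant Z = 0.026326 + 0.0019373 + 0.066918 + 0.0014535 = 0.096635.
P(Venol | evidence) = 0.0014535 / 0.096635 ≈ 0.015.

0.015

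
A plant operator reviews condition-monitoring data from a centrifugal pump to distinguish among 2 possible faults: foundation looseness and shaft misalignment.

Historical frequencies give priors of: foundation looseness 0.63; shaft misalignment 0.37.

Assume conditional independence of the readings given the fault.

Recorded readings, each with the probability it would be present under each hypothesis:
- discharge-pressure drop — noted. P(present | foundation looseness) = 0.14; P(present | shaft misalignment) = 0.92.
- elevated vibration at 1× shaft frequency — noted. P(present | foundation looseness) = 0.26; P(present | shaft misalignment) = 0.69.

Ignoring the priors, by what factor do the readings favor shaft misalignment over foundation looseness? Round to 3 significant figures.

Joint likelihood of the reading pattern under each hypothesis:
  shaft misalignment: 0.92 × 0.69 = 0.6348
  foundation looseness: 0.14 × 0.26 = 0.0364
Bayes factor = 0.6348 / 0.0364 ≈ 17.4

17.4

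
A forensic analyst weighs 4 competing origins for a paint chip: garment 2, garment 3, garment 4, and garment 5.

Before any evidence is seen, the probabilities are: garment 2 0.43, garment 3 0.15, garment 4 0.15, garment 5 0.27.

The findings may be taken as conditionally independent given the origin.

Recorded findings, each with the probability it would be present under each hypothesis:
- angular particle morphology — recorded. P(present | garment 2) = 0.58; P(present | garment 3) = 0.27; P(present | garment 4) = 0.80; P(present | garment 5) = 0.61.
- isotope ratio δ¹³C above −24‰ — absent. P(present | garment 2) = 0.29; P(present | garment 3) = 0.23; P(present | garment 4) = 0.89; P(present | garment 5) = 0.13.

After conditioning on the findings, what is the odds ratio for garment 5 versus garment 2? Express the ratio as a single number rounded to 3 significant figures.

0.809

The normalizing constant cancels in an odds ratio, so compute prior × likelihood for the two hypotheses only (using 1 − P(present | H) for each absent finding):
  garment 5: 0.27 × 0.61 × (1 − 0.13) = 0.14329
  garment 2: 0.43 × 0.58 × (1 − 0.29) = 0.17707
Posterior odds = 0.14329 / 0.17707 ≈ 0.809.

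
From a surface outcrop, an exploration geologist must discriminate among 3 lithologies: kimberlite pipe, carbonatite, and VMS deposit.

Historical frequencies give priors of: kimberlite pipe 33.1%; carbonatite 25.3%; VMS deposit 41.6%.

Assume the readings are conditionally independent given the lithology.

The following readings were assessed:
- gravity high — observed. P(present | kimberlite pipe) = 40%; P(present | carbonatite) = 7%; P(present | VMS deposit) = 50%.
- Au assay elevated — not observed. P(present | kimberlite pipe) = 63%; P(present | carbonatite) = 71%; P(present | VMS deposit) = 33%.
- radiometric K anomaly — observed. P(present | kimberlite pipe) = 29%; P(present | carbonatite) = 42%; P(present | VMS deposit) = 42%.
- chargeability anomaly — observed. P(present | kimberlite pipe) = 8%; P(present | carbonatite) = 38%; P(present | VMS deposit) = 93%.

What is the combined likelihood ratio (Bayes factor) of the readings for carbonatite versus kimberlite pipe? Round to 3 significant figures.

The Bayes factor is the ratio of the joint likelihoods of the reading pattern under the two hypotheses (using 1 − P(present | H) for each absent reading).
  carbonatite: 0.07 × (1 − 0.71) × 0.42 × 0.38 = 0.0032399
  kimberlite pipe: 0.40 × (1 − 0.63) × 0.29 × 0.08 = 0.0034336
Bayes factor = 0.0032399 / 0.0034336 ≈ 0.944

0.944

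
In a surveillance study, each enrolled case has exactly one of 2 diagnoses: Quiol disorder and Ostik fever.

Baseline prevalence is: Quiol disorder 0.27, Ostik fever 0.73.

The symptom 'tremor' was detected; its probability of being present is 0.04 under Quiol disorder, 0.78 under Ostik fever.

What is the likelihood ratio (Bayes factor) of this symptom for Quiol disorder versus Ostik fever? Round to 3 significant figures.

The Bayes factor is the ratio of the two likelihoods.
  Quiol disorder: 0.04
  Ostik fever: 0.78
Bayes factor = 0.04 / 0.78 ≈ 0.0513

0.0513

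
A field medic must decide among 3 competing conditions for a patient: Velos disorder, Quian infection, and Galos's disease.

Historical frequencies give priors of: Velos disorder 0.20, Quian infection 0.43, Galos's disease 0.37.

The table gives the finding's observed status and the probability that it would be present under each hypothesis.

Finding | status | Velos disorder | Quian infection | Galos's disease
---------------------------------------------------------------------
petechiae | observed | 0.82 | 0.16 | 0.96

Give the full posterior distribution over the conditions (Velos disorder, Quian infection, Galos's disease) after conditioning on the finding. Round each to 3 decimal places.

0.279, 0.117, 0.604

For each hypothesis, the unnormalized posterior weight is prior × likelihood:
  Velos disorder: 0.20 × 0.82 = 0.164
  Quian infection: 0.43 × 0.16 = 0.0688
  Galos's disease: 0.37 × 0.96 = 0.3552
The unnormalized weights sum to 0.588.
P(Velos disorder | evidence) = 0.164 / 0.588 ≈ 0.279
P(Quian infection | evidence) = 0.0688 / 0.588 ≈ 0.117
P(Galos's disease | evidence) = 0.3552 / 0.588 ≈ 0.604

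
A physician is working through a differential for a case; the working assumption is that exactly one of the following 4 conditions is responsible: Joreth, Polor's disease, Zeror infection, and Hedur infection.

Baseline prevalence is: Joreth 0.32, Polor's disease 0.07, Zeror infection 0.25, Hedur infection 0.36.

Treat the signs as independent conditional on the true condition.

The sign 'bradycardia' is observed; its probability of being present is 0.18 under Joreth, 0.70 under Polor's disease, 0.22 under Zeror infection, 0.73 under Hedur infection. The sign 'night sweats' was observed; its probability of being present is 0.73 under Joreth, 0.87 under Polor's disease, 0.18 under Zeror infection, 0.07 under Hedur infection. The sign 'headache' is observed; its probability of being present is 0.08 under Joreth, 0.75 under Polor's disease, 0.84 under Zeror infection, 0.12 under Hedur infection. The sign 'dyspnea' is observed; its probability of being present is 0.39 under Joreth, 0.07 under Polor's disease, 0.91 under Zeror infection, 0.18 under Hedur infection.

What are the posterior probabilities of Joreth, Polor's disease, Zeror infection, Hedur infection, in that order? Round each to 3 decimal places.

For each hypothesis, the unnormalized posterior weight is prior × product of the sign likelihoods:
  Joreth: 0.32 × 0.18 × 0.73 × 0.08 × 0.39 = 0.0013119
  Polor's disease: 0.07 × 0.70 × 0.87 × 0.75 × 0.07 = 0.0022381
  Zeror infection: 0.25 × 0.22 × 0.18 × 0.84 × 0.91 = 0.0075676
  Hedur infection: 0.36 × 0.73 × 0.07 × 0.12 × 0.18 = 0.00039735
The unnormalized weights sum to 0.011515.
P(Joreth | evidence) = 0.0013119 / 0.011515 ≈ 0.114
P(Polor's disease | evidence) = 0.0022381 / 0.011515 ≈ 0.194
P(Zeror infection | evidence) = 0.0075676 / 0.011515 ≈ 0.657
P(Hedur infection | evidence) = 0.00039735 / 0.011515 ≈ 0.035

0.114, 0.194, 0.657, 0.035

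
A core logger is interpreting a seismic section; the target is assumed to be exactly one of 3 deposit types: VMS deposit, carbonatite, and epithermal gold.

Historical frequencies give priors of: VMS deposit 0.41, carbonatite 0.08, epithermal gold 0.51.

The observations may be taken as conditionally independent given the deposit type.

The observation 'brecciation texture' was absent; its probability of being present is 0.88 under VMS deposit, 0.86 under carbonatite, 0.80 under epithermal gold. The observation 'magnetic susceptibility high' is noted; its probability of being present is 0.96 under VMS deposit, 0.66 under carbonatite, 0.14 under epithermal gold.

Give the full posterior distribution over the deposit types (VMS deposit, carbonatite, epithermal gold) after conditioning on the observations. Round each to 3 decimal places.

By Bayes' rule with conditional independence, the unnormalized weight for each hypothesis is prior × ∏ likelihoods (using 1 − P(present | H) for each absent observation):
  VMS deposit: 0.41 × (1 − 0.88) × 0.96 = 0.047232
  carbonatite: 0.08 × (1 − 0.86) × 0.66 = 0.007392
  epithermal gold: 0.51 × (1 − 0.80) × 0.14 = 0.01428
The unnormalized weights sum to 0.068904.
P(VMS deposit | evidence) = 0.047232 / 0.068904 ≈ 0.685
P(carbonatite | evidence) = 0.007392 / 0.068904 ≈ 0.107
P(epithermal gold | evidence) = 0.01428 / 0.068904 ≈ 0.207

0.685, 0.107, 0.207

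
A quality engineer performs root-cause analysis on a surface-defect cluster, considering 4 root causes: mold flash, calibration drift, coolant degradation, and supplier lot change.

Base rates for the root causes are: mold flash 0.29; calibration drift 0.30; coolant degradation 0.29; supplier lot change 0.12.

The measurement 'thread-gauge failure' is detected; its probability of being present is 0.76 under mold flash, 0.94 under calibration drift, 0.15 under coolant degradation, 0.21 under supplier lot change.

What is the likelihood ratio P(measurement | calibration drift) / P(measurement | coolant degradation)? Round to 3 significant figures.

6.27

The Bayes factor is the ratio of the two likelihoods.
  calibration drift: 0.94
  coolant degradation: 0.15
Bayes factor = 0.94 / 0.15 ≈ 6.27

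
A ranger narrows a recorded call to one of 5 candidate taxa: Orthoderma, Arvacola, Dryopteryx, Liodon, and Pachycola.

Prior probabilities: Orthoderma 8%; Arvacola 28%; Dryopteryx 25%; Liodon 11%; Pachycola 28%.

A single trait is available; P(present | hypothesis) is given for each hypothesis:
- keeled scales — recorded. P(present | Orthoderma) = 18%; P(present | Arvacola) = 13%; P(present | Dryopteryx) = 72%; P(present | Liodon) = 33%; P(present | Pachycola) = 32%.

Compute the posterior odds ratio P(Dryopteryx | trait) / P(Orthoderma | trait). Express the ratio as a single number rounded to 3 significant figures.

12.5

The normalizing constant cancels in an odds ratio, so compute prior × likelihood for the two hypotheses only:
  Dryopteryx: 0.25 × 0.72 = 0.18
  Orthoderma: 0.08 × 0.18 = 0.0144
Odds(Dryopteryx : Orthoderma) = 0.18 / 0.0144 ≈ 12.5.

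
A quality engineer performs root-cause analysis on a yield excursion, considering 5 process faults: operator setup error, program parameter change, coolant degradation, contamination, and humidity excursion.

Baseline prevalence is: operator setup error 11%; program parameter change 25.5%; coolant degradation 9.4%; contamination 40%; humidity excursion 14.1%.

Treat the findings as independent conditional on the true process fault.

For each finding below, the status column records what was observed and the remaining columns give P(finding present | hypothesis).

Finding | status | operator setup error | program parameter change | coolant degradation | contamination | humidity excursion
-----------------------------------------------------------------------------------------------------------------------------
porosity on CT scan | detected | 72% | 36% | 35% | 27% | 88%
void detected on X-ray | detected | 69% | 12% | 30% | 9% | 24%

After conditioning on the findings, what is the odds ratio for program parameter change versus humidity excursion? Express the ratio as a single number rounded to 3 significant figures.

The normalizing constant cancels in an odds ratio, so compute prior × likelihood for the two hypotheses only:
  program parameter change: 0.255 × 0.36 × 0.12 = 0.011016
  humidity excursion: 0.141 × 0.88 × 0.24 = 0.029779
Posterior odds = 0.011016 / 0.029779 ≈ 0.370.

0.370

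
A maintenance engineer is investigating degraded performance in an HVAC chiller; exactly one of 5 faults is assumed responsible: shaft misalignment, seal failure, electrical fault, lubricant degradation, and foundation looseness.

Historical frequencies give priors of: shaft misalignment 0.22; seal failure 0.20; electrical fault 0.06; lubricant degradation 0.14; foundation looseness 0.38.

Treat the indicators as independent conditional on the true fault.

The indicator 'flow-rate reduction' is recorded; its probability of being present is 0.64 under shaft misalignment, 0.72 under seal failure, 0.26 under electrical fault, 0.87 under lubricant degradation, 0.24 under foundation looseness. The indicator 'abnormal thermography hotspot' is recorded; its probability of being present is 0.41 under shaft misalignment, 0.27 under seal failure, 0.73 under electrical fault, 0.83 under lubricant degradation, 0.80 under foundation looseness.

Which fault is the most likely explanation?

By Bayes' rule with conditional independence, the unnormalized weight for each hypothesis is prior × ∏ likelihoods:
  shaft misalignment: 0.22 × 0.64 × 0.41 = 0.057728
  seal failure: 0.20 × 0.72 × 0.27 = 0.03888
  electrical fault: 0.06 × 0.26 × 0.73 = 0.011388
  lubricant degradation: 0.14 × 0.87 × 0.83 = 0.10109
  foundation looseness: 0.38 × 0.24 × 0.80 = 0.07296
Normalizing constant Z = 0.057728 + 0.03888 + 0.011388 + 0.10109 + 0.07296 = 0.28205.
P(shaft misalignment | evidence) ≈ 0.057728 / 0.28205 ≈ 0.205
P(seal failure | evidence) ≈ 0.03888 / 0.28205 ≈ 0.138
P(electrical fault | evidence) ≈ 0.011388 / 0.28205 ≈ 0.040
P(lubricant degradation | evidence) ≈ 0.10109 / 0.28205 ≈ 0.358
P(foundation looseness | evidence) ≈ 0.07296 / 0.28205 ≈ 0.259
The largest is 0.358, so lubricant degradation is most probable.

lubricant degradation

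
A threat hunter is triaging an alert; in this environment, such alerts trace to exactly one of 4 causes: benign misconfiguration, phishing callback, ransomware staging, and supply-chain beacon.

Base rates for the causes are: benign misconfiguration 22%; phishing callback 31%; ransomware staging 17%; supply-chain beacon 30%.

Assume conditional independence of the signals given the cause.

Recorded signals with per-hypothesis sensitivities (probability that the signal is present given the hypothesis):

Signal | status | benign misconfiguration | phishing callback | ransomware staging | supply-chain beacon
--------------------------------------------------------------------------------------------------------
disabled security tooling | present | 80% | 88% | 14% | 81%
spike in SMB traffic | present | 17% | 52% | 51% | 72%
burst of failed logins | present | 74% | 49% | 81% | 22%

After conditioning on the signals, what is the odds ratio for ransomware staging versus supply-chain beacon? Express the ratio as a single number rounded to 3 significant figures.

0.255

Posterior odds equal prior odds times the likelihood ratio; only the two competing hypotheses matter.
  ransomware staging: 0.17 × 0.14 × 0.51 × 0.81 = 0.0098318
  supply-chain beacon: 0.30 × 0.81 × 0.72 × 0.22 = 0.038491
Odds(ransomware staging : supply-chain beacon) = 0.0098318 / 0.038491 ≈ 0.255.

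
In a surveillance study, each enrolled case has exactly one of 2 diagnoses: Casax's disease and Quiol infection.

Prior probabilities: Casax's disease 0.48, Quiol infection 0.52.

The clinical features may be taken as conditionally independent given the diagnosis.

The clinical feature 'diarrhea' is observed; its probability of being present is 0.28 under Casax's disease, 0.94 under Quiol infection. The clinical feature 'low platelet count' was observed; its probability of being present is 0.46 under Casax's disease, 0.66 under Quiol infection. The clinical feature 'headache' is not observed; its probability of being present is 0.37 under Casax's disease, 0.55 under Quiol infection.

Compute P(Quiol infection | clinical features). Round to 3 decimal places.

0.788

For each hypothesis, the unnormalized posterior weight is prior × product of the clinical feature likelihoods (using 1 − P(present | H) for each absent clinical feature):
  Casax's disease: 0.48 × 0.28 × 0.46 × (1 − 0.37) = 0.038949
  Quiol infection: 0.52 × 0.94 × 0.66 × (1 − 0.55) = 0.14517
Normalizing constant Z = 0.038949 + 0.14517 = 0.18412.
P(Quiol infection | evidence) = 0.14517 / 0.18412 ≈ 0.788.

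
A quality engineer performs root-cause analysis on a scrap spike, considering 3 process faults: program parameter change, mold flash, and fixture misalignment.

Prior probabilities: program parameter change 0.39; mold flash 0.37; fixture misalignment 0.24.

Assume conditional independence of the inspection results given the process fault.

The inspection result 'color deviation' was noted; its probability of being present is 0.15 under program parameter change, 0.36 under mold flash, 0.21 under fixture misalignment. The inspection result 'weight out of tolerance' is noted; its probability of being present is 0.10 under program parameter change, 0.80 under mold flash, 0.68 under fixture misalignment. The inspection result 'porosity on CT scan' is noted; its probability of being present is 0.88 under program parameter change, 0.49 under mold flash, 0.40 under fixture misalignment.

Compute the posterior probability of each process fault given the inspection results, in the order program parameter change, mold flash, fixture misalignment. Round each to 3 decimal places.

0.072, 0.735, 0.193

Multiply each prior by the joint likelihood of the inspection result pattern:
  program parameter change: 0.39 × 0.15 × 0.10 × 0.88 = 0.005148
  mold flash: 0.37 × 0.36 × 0.80 × 0.49 = 0.052214
  fixture misalignment: 0.24 × 0.21 × 0.68 × 0.40 = 0.013709
Marginal likelihood of the evidence = 0.071071.
P(program parameter change | evidence) = 0.005148 / 0.071071 ≈ 0.072
P(mold flash | evidence) = 0.052214 / 0.071071 ≈ 0.735
P(fixture misalignment | evidence) = 0.013709 / 0.071071 ≈ 0.193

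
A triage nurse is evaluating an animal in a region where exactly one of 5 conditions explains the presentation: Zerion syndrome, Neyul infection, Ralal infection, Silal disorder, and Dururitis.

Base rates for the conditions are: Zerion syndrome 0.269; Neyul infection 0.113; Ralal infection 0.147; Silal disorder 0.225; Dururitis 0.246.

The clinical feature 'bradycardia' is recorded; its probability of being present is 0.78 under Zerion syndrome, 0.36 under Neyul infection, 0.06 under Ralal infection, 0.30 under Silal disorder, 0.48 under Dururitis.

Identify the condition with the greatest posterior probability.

By Bayes' rule, the unnormalized weight for each hypothesis is prior × likelihood:
  Zerion syndrome: 0.269 × 0.78 = 0.20982
  Neyul infection: 0.113 × 0.36 = 0.04068
  Ralal infection: 0.147 × 0.06 = 0.00882
  Silal disorder: 0.225 × 0.30 = 0.0675
  Dururitis: 0.246 × 0.48 = 0.11808
The unnormalized weights sum to 0.4449.
P(Zerion syndrome | evidence) ≈ 0.20982 / 0.4449 ≈ 0.472
P(Neyul infection | evidence) ≈ 0.04068 / 0.4449 ≈ 0.091
P(Ralal infection | evidence) ≈ 0.00882 / 0.4449 ≈ 0.020
P(Silal disorder | evidence) ≈ 0.0675 / 0.4449 ≈ 0.152
P(Dururitis | evidence) ≈ 0.11808 / 0.4449 ≈ 0.265
The largest is 0.472, so Zerion syndrome is most probable.

Zerion syndrome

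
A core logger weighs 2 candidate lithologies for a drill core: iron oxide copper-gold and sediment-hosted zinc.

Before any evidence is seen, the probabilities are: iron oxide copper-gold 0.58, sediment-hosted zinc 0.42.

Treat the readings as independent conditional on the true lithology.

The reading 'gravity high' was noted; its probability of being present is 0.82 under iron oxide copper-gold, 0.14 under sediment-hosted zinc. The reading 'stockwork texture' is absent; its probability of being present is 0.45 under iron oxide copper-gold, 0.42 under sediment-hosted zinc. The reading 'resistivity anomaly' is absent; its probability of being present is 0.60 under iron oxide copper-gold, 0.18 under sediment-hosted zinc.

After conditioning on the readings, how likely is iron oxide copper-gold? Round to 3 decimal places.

By Bayes' rule with conditional independence, the unnormalized weight for each hypothesis is prior × ∏ likelihoods (using 1 − P(present | H) for each absent reading):
  iron oxide copper-gold: 0.58 × 0.82 × (1 − 0.45) × (1 − 0.60) = 0.10463
  sediment-hosted zinc: 0.42 × 0.14 × (1 − 0.42) × (1 − 0.18) = 0.027965
The unnormalized weights sum to 0.1326.
P(iron oxide copper-gold | evidence) = 0.10463 / 0.1326 ≈ 0.789.

0.789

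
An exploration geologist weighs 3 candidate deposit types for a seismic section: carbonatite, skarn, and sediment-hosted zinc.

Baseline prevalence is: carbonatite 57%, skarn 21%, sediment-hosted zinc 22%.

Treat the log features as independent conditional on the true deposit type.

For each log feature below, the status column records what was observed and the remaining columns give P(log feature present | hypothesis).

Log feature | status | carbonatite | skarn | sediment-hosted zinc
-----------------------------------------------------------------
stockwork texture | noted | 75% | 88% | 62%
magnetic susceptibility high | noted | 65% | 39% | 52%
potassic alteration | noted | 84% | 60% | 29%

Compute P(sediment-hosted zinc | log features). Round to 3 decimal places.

0.069

By Bayes' rule with conditional independence, the unnormalized weight for each hypothesis is prior × ∏ likelihoods:
  carbonatite: 0.57 × 0.75 × 0.65 × 0.84 = 0.23341
  skarn: 0.21 × 0.88 × 0.39 × 0.60 = 0.043243
  sediment-hosted zinc: 0.22 × 0.62 × 0.52 × 0.29 = 0.020569
The unnormalized weights sum to 0.29723.
P(sediment-hosted zinc | evidence) = 0.020569 / 0.29723 ≈ 0.069.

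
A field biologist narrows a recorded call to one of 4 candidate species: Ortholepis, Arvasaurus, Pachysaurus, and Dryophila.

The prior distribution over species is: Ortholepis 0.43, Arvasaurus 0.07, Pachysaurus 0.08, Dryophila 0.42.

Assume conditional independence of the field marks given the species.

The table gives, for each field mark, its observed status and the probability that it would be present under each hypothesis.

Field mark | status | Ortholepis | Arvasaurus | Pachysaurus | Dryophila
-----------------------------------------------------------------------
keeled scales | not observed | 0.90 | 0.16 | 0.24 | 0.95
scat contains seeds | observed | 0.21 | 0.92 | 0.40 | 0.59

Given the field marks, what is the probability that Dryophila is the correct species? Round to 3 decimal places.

By Bayes' rule with conditional independence, the unnormalized weight for each hypothesis is prior × ∏ likelihoods (using 1 − P(present | H) for each absent field mark):
  Ortholepis: 0.43 × (1 − 0.90) × 0.21 = 0.00903
  Arvasaurus: 0.07 × (1 − 0.16) × 0.92 = 0.054096
  Pachysaurus: 0.08 × (1 − 0.24) × 0.40 = 0.02432
  Dryophila: 0.42 × (1 − 0.95) × 0.59 = 0.01239
Normalizing constant Z = 0.00903 + 0.054096 + 0.02432 + 0.01239 = 0.099836.
P(Dryophila | evidence) = 0.01239 / 0.099836 ≈ 0.124.

0.124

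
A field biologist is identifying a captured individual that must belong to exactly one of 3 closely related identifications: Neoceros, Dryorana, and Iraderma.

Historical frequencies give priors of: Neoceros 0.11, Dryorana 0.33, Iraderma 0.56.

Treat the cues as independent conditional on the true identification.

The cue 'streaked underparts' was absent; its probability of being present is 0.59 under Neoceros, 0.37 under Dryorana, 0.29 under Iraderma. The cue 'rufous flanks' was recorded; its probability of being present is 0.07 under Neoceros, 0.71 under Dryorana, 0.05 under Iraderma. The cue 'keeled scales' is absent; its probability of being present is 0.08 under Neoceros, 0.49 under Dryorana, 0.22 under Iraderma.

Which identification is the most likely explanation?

Dryorana

Multiply each prior by the joint likelihood of the cue pattern (using 1 − P(present | H) for each absent cue):
  Neoceros: 0.11 × (1 − 0.59) × 0.07 × (1 − 0.08) = 0.0029044
  Dryorana: 0.33 × (1 − 0.37) × 0.71 × (1 − 0.49) = 0.075281
  Iraderma: 0.56 × (1 − 0.29) × 0.05 × (1 − 0.22) = 0.015506
Marginal likelihood of the evidence = 0.093691.
P(Neoceros | evidence) ≈ 0.0029044 / 0.093691 ≈ 0.031
P(Dryorana | evidence) ≈ 0.075281 / 0.093691 ≈ 0.803
P(Iraderma | evidence) ≈ 0.015506 / 0.093691 ≈ 0.166
The largest is 0.803, so Dryorana is most probable.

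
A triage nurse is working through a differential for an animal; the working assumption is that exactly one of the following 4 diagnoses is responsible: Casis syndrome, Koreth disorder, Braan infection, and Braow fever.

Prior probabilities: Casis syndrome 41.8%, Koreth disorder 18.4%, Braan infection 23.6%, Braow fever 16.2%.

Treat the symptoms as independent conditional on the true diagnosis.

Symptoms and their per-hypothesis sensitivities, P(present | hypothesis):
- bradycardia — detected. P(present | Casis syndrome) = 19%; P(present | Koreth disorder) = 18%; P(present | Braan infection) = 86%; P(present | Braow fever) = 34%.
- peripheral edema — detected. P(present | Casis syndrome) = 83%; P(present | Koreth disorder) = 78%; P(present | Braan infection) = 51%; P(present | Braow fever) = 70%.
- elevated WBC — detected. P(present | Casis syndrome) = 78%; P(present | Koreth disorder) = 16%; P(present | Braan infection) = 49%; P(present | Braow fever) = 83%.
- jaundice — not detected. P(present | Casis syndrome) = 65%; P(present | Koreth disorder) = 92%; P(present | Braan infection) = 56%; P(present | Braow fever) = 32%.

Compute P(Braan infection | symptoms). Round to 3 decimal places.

By Bayes' rule with conditional independence, the unnormalized weight for each hypothesis is prior × ∏ likelihoods (using 1 − P(present | H) for each absent symptom):
  Casis syndrome: 0.418 × 0.19 × 0.83 × 0.78 × (1 − 0.65) = 0.017996
  Koreth disorder: 0.184 × 0.18 × 0.78 × 0.16 × (1 − 0.92) = 0.00033067
  Braan infection: 0.236 × 0.86 × 0.51 × 0.49 × (1 − 0.56) = 0.022317
  Braow fever: 0.162 × 0.34 × 0.70 × 0.83 × (1 − 0.32) = 0.021761
The unnormalized weights sum to 0.062404.
P(Braan infection | evidence) = 0.022317 / 0.062404 ≈ 0.358.

0.358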